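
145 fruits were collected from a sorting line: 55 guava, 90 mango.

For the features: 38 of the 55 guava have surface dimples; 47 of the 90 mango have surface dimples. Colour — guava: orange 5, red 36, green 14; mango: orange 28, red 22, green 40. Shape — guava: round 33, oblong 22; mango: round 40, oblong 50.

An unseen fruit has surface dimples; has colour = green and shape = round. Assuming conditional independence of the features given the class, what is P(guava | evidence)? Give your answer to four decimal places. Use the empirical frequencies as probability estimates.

0.3847

guava: (55/145) × (38/55) × (14/55) × (33/55) ≈ 0.0400251
mango: (90/145) × (47/90) × (40/90) × (40/90) ≈ 0.0640272
P(guava | x) = 0.0400251 / 0.1040523 ≈ 0.3847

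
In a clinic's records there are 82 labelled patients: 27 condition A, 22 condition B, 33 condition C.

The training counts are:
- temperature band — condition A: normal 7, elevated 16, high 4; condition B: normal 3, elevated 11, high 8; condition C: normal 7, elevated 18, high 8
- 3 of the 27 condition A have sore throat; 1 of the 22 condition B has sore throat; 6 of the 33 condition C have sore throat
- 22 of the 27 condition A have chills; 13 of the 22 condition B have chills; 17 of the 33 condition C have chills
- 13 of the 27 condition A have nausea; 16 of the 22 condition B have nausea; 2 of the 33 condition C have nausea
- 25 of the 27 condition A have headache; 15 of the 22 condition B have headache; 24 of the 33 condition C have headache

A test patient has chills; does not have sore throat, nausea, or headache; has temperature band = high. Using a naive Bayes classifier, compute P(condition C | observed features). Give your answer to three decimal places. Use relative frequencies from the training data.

0.632

condition A: (27/82) × (4/27) × (24/27) × (22/27) × (14/27) × (2/27) ≈ 0.00135701
condition B: (22/82) × (8/22) × (21/22) × (13/22) × (6/22) × (7/22) ≈ 0.00477526
condition C: (33/82) × (8/33) × (27/33) × (17/33) × (31/33) × (9/33) ≈ 0.0105351
P(condition C | x) = 0.0105351 / 0.01666737 ≈ 0.632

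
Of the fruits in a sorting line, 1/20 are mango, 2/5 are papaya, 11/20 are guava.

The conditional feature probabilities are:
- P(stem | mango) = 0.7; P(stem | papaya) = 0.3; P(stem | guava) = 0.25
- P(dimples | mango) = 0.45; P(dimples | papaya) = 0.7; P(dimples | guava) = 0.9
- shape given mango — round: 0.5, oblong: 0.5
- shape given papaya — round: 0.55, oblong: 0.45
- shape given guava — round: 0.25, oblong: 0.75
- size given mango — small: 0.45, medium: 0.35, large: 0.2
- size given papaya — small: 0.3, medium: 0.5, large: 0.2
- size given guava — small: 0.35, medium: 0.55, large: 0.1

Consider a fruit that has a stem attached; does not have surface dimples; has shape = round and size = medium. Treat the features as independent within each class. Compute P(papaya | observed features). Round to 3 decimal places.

mango: 0.05 × 0.7 × (1−0.45) × 0.5 × 0.35 = 0.00336875
papaya: 0.4 × 0.3 × (1−0.7) × 0.55 × 0.5 = 0.0099
guava: 0.55 × 0.25 × (1−0.9) × 0.25 × 0.55 = 0.001890625
P(papaya | x) = 0.0099 / 0.015159375 ≈ 0.653

0.653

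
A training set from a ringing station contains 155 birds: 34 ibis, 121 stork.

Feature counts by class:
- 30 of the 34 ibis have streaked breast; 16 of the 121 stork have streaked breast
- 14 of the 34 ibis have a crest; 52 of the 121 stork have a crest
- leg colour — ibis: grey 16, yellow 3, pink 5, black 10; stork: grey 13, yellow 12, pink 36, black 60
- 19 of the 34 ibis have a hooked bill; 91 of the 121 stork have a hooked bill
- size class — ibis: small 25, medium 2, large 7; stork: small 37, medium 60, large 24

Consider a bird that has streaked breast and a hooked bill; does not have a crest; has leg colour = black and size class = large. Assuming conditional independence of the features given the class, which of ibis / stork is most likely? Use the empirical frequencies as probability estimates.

ibis: (34/155) × (30/34) × (20/34) × (10/34) × (19/34) × (7/34) ≈ 0.00385261
stork: (121/155) × (16/121) × (69/121) × (60/121) × (91/121) × (24/121) ≈ 0.00435411
Highest score → stork.

stork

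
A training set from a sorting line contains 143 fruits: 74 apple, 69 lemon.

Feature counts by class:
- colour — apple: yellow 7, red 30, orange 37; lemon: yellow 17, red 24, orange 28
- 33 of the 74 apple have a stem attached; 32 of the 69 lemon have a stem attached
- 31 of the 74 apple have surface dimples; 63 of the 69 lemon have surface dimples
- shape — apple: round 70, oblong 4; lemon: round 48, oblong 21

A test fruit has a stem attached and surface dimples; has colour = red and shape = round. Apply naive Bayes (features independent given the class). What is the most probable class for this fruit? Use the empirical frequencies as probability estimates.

apple: (74/143) × (30/74) × (33/74) × (31/74) × (70/74) ≈ 0.0370735
lemon: (69/143) × (24/69) × (32/69) × (63/69) × (48/69) ≈ 0.0494379
Highest score → lemon.

lemon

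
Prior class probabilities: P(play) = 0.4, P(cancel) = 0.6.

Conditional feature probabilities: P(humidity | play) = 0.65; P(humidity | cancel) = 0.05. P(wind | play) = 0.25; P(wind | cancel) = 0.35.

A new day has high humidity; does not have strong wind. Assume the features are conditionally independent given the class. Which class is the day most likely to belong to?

play

play: 0.4 × 0.65 × (1−0.25) = 0.195
cancel: 0.6 × 0.05 × (1−0.35) = 0.0195
Highest score → play.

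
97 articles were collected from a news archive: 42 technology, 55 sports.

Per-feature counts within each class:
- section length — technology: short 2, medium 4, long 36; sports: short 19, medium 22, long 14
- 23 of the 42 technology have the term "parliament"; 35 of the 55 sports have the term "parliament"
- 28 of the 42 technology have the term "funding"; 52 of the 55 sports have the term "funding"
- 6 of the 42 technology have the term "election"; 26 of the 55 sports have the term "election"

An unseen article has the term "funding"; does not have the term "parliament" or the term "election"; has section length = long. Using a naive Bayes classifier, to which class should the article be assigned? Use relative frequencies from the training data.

technology: (42/97) × (36/42) × (19/42) × (28/42) × (36/42) ≈ 0.0959394
sports: (55/97) × (14/55) × (20/55) × (52/55) × (29/55) ≈ 0.0261637
Highest score → technology.

technology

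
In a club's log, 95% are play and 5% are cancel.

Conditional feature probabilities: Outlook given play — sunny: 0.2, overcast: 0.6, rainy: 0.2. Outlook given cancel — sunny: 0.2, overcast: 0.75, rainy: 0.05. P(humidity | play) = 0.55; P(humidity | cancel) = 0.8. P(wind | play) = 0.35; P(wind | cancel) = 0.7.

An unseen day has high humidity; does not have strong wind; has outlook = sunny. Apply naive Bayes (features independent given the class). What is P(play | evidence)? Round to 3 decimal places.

play: 0.95 × 0.2 × 0.55 × (1−0.35) = 0.067925
cancel: 0.05 × 0.2 × 0.8 × (1−0.7) = 0.0024
P(play | x) = 0.067925 / 0.070325 ≈ 0.966

0.966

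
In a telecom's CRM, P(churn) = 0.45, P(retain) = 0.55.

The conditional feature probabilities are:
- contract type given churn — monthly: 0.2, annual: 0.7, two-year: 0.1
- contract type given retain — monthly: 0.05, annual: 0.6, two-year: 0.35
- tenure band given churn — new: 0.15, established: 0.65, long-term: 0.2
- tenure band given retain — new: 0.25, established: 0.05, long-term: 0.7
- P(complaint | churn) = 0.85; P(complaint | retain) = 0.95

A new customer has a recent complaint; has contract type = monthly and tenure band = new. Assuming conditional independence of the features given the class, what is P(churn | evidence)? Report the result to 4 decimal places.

churn: 0.45 × 0.2 × 0.15 × 0.85 = 0.011475
retain: 0.55 × 0.05 × 0.25 × 0.95 = 0.00653125
P(churn | x) = 0.011475 / 0.01800625 ≈ 0.6373

0.6373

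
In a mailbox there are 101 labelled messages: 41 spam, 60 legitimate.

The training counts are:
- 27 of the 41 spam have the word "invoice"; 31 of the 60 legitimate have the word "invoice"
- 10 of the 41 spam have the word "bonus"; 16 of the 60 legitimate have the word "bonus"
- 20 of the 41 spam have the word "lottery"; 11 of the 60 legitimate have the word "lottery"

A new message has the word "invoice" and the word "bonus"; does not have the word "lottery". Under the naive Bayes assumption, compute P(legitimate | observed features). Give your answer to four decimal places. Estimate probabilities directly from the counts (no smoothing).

0.6668

spam: (41/101) × (27/41) × (10/41) × (21/41) ≈ 0.033396
legitimate: (60/101) × (31/60) × (16/60) × (49/60) ≈ 0.0668427
P(legitimate | x) = 0.0668427 / 0.1002387 ≈ 0.6668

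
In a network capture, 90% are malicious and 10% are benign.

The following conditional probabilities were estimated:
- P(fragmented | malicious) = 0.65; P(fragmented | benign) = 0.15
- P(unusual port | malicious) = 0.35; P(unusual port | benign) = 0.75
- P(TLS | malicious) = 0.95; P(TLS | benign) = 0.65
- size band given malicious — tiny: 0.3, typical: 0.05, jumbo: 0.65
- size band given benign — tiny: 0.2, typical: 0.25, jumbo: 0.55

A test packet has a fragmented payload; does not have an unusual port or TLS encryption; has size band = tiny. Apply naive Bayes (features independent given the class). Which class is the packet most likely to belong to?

malicious: 0.9 × 0.65 × (1−0.35) × (1−0.95) × 0.3 = 0.00570375
benign: 0.1 × 0.15 × (1−0.75) × (1−0.65) × 0.2 = 0.0002625
Highest score → malicious.

malicious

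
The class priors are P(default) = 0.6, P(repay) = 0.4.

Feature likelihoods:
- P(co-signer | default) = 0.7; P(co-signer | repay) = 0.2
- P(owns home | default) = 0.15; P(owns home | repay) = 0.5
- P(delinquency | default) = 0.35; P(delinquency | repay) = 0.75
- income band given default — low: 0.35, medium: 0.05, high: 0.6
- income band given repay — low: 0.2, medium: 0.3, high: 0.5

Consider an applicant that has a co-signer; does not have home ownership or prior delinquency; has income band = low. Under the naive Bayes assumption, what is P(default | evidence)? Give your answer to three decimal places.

default: 0.6 × 0.7 × (1−0.15) × (1−0.35) × 0.35 = 0.0812175
repay: 0.4 × 0.2 × (1−0.5) × (1−0.75) × 0.2 = 0.002
P(default | x) = 0.0812175 / 0.0832175 ≈ 0.976

0.976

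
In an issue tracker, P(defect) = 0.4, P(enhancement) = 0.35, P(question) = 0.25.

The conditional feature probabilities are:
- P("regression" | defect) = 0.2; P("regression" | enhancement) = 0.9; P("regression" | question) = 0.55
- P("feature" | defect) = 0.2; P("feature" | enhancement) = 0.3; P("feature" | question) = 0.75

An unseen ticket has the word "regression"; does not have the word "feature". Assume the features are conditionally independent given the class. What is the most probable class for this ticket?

defect: 0.4 × 0.2 × (1−0.2) = 0.064
enhancement: 0.35 × 0.9 × (1−0.3) = 0.2205
question: 0.25 × 0.55 × (1−0.75) = 0.034375
Highest score → enhancement.

enhancement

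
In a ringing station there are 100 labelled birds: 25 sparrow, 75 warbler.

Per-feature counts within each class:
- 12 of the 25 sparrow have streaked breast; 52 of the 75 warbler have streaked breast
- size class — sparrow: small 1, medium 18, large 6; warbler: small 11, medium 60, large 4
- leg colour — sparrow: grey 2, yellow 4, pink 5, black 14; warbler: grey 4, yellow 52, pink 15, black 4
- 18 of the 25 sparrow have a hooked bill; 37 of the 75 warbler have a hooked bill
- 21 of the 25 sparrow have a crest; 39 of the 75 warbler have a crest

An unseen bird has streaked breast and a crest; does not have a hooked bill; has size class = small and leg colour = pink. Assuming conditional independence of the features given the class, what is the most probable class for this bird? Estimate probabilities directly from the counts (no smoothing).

sparrow: (25/100) × (12/25) × (1/25) × (5/25) × (7/25) × (21/25) = 0.000225792
warbler: (75/100) × (52/75) × (11/75) × (15/75) × (38/75) × (39/75) ≈ 0.00401874
Highest score → warbler.

warbler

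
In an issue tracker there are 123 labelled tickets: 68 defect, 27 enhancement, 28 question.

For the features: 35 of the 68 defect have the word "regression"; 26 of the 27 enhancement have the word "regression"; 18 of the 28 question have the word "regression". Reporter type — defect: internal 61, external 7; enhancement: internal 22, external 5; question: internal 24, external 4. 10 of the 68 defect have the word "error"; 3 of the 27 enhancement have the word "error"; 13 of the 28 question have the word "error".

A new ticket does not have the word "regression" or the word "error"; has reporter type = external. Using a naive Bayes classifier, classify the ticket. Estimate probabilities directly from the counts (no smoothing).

defect: (68/123) × (33/68) × (7/68) × (58/68) ≈ 0.0235568
enhancement: (27/123) × (1/27) × (5/27) × (24/27) ≈ 0.00133828
question: (28/123) × (10/28) × (4/28) × (15/28) ≈ 0.006222
Highest score → defect.

defect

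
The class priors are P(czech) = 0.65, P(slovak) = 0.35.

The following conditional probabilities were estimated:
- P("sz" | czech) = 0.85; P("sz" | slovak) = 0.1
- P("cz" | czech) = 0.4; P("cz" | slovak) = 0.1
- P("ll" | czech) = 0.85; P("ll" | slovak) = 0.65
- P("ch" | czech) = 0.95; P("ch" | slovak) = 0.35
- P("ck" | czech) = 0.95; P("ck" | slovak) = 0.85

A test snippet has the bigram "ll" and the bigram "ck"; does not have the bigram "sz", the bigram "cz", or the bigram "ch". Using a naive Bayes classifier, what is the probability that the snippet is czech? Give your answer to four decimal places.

czech: 0.65 × (1−0.85) × (1−0.4) × 0.85 × (1−0.95) × 0.95 = 0.0023619375
slovak: 0.35 × (1−0.1) × (1−0.1) × 0.65 × (1−0.35) × 0.85 = 0.1018119375
P(czech | x) = 0.0023619375 / 0.104173875 ≈ 0.0227

0.0227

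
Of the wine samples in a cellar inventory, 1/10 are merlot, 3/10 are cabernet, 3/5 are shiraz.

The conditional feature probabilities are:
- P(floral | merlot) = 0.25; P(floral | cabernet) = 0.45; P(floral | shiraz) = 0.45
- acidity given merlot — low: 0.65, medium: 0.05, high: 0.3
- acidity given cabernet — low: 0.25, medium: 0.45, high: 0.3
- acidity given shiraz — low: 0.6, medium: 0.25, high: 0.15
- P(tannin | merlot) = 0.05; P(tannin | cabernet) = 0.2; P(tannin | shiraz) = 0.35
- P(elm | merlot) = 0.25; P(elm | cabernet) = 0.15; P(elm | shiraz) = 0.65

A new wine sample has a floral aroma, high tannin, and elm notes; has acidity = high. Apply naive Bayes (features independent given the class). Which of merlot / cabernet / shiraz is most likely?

merlot: 0.1 × 0.25 × 0.3 × 0.05 × 0.25 = 0.00009375
cabernet: 0.3 × 0.45 × 0.3 × 0.2 × 0.15 = 0.001215
shiraz: 0.6 × 0.45 × 0.15 × 0.35 × 0.65 = 0.00921375
Highest score → shiraz.

shiraz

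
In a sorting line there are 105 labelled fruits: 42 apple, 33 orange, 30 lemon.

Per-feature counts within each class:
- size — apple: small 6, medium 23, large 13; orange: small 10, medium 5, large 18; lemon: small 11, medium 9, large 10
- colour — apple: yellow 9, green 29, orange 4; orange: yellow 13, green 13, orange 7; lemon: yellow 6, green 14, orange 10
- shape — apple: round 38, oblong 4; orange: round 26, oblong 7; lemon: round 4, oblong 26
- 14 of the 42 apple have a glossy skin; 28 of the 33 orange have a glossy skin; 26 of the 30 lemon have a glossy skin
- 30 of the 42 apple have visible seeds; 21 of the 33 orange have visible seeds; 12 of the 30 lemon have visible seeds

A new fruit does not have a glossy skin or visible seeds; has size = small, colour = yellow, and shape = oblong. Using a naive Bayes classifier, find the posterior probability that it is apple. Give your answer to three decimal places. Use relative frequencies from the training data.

apple: (42/105) × (6/42) × (9/42) × (4/42) × (28/42) × (12/42) ≈ 0.00022213
orange: (33/105) × (10/33) × (13/33) × (7/33) × (5/33) × (12/33) ≈ 0.000438478
lemon: (30/105) × (11/30) × (6/30) × (26/30) × (4/30) × (18/30) ≈ 0.0014527
P(apple | x) = 0.00022213 / 0.002113308 ≈ 0.105

0.105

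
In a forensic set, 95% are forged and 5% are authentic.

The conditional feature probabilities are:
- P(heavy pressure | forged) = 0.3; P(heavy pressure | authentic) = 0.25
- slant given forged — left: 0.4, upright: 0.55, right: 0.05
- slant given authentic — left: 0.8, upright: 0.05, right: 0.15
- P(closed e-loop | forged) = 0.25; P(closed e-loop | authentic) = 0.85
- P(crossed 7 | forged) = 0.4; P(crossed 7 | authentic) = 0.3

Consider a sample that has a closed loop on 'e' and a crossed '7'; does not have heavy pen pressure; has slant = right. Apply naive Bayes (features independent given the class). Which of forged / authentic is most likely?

forged

forged: 0.95 × (1−0.3) × 0.05 × 0.25 × 0.4 = 0.003325
authentic: 0.05 × (1−0.25) × 0.15 × 0.85 × 0.3 = 0.001434375
Highest score → forged.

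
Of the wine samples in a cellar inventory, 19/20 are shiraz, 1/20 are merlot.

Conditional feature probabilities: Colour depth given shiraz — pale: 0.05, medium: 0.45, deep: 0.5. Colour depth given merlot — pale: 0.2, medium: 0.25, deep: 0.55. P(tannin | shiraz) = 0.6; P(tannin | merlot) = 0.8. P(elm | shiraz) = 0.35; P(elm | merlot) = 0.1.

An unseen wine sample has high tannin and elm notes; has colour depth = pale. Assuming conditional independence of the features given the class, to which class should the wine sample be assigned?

shiraz: 0.95 × 0.05 × 0.6 × 0.35 = 0.009975
merlot: 0.05 × 0.2 × 0.8 × 0.1 = 0.0008
Highest score → shiraz.

shiraz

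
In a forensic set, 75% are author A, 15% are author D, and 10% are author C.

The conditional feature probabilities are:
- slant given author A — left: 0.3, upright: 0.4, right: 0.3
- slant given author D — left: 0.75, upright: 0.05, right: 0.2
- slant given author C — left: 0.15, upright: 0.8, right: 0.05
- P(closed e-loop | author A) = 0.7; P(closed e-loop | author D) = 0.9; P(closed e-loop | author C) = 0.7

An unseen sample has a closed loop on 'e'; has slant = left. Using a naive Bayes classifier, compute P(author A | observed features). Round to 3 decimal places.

author A: 0.75 × 0.3 × 0.7 = 0.1575
author D: 0.15 × 0.75 × 0.9 = 0.10125
author C: 0.1 × 0.15 × 0.7 = 0.0105
P(author A | x) = 0.1575 / 0.26925 ≈ 0.585

0.585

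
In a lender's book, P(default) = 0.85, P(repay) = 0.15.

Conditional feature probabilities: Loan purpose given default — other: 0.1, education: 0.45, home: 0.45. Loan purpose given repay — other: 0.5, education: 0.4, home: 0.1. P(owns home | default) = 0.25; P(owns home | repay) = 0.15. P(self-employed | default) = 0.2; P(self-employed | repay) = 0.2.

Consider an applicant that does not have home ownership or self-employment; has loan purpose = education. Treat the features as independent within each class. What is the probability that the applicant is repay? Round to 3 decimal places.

0.151

default: 0.85 × 0.45 × (1−0.25) × (1−0.2) = 0.2295
repay: 0.15 × 0.4 × (1−0.15) × (1−0.2) = 0.0408
P(repay | x) = 0.0408 / 0.2703 ≈ 0.151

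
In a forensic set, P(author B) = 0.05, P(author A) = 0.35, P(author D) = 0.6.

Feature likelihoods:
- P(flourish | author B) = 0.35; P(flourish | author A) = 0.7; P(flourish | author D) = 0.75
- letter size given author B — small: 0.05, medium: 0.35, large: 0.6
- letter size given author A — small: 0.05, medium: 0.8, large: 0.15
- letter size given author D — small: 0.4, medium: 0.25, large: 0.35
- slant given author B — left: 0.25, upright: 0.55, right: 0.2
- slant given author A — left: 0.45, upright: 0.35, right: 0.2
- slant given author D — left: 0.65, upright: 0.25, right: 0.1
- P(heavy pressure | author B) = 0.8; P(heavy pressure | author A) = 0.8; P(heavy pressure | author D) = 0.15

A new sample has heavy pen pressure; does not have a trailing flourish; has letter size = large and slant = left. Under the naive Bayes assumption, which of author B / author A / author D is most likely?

author A

author B: 0.05 × (1−0.35) × 0.6 × 0.25 × 0.8 = 0.0039
author A: 0.35 × (1−0.7) × 0.15 × 0.45 × 0.8 = 0.00567
author D: 0.6 × (1−0.75) × 0.35 × 0.65 × 0.15 = 0.00511875
Highest score → author A.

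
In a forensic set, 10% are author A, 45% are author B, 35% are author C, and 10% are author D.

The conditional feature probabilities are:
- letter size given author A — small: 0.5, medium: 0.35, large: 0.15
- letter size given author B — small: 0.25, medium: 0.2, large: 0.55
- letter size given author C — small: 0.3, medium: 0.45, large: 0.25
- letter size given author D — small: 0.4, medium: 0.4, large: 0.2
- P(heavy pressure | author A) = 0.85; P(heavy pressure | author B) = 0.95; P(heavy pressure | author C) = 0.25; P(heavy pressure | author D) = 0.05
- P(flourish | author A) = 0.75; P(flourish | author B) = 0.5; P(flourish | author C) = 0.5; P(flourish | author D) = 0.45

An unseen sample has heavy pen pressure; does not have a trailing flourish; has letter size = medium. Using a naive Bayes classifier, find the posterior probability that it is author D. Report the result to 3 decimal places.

author A: 0.1 × 0.35 × 0.85 × (1−0.75) = 0.0074375
author B: 0.45 × 0.2 × 0.95 × (1−0.5) = 0.04275
author C: 0.35 × 0.45 × 0.25 × (1−0.5) = 0.0196875
author D: 0.1 × 0.4 × 0.05 × (1−0.45) = 0.0011
P(author D | x) = 0.0011 / 0.070975 ≈ 0.015

0.015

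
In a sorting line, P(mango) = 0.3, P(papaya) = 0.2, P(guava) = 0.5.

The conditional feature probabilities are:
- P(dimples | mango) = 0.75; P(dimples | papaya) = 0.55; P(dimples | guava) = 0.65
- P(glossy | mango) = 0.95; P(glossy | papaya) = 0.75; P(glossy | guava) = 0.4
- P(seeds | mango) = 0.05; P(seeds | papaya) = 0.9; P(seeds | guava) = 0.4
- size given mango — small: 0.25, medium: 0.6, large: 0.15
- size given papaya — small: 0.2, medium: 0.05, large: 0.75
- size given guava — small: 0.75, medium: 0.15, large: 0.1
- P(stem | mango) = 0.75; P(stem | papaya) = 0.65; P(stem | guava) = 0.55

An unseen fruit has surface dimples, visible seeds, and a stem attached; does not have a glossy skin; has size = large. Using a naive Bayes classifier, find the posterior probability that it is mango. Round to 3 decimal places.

0.004

mango: 0.3 × 0.75 × (1−0.95) × 0.05 × 0.15 × 0.75 = 0.00006328125
papaya: 0.2 × 0.55 × (1−0.75) × 0.9 × 0.75 × 0.65 = 0.012065625
guava: 0.5 × 0.65 × (1−0.4) × 0.4 × 0.1 × 0.55 = 0.00429
P(mango | x) = 0.00006328125 / 0.01641890625 ≈ 0.004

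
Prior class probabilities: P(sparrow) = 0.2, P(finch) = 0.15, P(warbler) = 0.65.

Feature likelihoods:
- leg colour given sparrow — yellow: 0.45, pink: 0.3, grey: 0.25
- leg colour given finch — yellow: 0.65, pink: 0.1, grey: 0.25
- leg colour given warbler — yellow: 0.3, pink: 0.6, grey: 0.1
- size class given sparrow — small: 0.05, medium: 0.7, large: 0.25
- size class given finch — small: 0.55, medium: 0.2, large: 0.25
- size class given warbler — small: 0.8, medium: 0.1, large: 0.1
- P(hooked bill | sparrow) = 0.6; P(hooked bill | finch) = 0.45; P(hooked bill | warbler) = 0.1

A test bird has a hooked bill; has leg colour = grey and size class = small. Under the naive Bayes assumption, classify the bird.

finch

sparrow: 0.2 × 0.25 × 0.05 × 0.6 = 0.0015
finch: 0.15 × 0.25 × 0.55 × 0.45 = 0.00928125
warbler: 0.65 × 0.1 × 0.8 × 0.1 = 0.0052
Highest score → finch.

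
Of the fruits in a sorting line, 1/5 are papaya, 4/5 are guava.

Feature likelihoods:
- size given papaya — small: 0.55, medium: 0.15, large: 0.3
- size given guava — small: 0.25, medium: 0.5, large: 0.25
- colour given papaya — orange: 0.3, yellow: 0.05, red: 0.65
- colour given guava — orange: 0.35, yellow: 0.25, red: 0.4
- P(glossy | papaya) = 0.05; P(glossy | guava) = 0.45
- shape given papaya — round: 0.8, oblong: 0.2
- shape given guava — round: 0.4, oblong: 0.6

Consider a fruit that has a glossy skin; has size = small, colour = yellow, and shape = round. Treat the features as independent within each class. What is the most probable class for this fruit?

guava

papaya: 0.2 × 0.55 × 0.05 × 0.05 × 0.8 = 0.00022
guava: 0.8 × 0.25 × 0.25 × 0.45 × 0.4 = 0.009
Highest score → guava.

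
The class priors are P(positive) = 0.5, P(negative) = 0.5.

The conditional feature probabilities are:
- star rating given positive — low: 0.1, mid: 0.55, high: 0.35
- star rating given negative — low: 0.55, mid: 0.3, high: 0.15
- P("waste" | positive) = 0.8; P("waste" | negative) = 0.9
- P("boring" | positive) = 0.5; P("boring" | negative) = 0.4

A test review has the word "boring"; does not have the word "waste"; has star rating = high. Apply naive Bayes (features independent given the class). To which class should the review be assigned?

positive: 0.5 × 0.35 × (1−0.8) × 0.5 = 0.0175
negative: 0.5 × 0.15 × (1−0.9) × 0.4 = 0.003
Highest score → positive.

positive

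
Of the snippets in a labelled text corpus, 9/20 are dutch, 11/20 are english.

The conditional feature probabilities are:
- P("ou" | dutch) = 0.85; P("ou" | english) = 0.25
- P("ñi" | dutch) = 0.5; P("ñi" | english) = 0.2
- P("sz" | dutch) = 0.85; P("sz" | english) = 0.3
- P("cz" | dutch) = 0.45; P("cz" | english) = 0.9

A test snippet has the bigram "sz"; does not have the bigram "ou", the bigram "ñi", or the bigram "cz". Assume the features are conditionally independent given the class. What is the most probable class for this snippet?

dutch

dutch: 0.45 × (1−0.85) × (1−0.5) × 0.85 × (1−0.45) = 0.015778125
english: 0.55 × (1−0.25) × (1−0.2) × 0.3 × (1−0.9) = 0.0099
Highest score → dutch.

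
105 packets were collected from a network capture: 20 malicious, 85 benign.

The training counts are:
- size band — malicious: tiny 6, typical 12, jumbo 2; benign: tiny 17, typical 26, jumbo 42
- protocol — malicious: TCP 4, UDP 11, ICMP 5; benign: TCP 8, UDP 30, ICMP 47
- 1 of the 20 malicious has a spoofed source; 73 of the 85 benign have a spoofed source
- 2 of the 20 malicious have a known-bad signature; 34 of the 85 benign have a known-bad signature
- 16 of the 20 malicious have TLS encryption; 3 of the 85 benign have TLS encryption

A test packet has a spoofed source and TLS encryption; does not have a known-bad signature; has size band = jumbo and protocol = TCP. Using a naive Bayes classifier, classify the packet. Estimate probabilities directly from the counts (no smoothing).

benign

malicious: (20/105) × (2/20) × (4/20) × (1/20) × (18/20) × (16/20) ≈ 0.000137143
benign: (85/105) × (42/85) × (8/85) × (73/85) × (51/85) × (3/85) ≈ 0.000684681
Highest score → benign.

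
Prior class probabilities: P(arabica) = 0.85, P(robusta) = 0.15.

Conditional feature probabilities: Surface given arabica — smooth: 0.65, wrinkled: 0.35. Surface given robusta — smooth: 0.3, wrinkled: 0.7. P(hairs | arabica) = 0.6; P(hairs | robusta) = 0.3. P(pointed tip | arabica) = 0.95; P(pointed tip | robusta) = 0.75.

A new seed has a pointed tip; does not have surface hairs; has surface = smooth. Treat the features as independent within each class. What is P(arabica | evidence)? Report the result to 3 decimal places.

0.899

arabica: 0.85 × 0.65 × (1−0.6) × 0.95 = 0.20995
robusta: 0.15 × 0.3 × (1−0.3) × 0.75 = 0.023625
P(arabica | x) = 0.20995 / 0.233575 ≈ 0.899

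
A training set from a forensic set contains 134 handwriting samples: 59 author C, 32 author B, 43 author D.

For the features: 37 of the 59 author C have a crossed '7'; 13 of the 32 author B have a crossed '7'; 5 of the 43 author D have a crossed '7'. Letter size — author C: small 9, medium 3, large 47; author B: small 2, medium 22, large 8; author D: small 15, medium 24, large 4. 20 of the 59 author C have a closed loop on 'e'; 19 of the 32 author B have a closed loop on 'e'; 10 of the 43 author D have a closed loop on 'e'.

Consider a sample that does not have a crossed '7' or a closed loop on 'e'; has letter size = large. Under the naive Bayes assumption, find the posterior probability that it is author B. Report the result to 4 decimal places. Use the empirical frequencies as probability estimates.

author C: (59/134) × (22/59) × (47/59) × (39/59) ≈ 0.0864523
author B: (32/134) × (19/32) × (8/32) × (13/32) ≈ 0.0144007
author D: (43/134) × (38/43) × (4/43) × (33/43) ≈ 0.0202449
P(author B | x) = 0.0144007 / 0.1210979 ≈ 0.1189

0.1189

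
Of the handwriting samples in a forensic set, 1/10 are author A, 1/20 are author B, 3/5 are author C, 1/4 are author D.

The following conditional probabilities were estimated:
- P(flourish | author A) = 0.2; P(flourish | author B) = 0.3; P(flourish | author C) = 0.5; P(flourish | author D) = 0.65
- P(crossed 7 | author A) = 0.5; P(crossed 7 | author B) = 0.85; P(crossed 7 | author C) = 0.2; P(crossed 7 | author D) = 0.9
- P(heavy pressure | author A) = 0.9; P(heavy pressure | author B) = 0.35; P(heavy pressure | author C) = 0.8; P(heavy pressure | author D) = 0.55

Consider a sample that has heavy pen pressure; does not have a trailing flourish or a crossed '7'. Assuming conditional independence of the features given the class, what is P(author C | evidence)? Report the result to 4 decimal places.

author A: 0.1 × (1−0.2) × (1−0.5) × 0.9 = 0.036
author B: 0.05 × (1−0.3) × (1−0.85) × 0.35 = 0.0018375
author C: 0.6 × (1−0.5) × (1−0.2) × 0.8 = 0.192
author D: 0.25 × (1−0.65) × (1−0.9) × 0.55 = 0.0048125
P(author C | x) = 0.192 / 0.23465 ≈ 0.8182

0.8182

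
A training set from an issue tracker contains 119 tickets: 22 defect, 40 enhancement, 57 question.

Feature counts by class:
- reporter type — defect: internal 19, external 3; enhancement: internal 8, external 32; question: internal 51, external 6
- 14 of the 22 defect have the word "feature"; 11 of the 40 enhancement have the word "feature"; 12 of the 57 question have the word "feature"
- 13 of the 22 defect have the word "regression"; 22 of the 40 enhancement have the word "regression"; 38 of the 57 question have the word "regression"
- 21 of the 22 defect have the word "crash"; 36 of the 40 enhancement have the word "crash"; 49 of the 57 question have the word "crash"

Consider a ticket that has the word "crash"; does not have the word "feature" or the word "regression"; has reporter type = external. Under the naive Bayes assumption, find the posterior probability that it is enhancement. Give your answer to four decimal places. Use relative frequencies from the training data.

0.8405

defect: (22/119) × (3/22) × (8/22) × (9/22) × (21/22) ≈ 0.00357979
enhancement: (40/119) × (32/40) × (29/40) × (18/40) × (36/40) ≈ 0.078958
question: (57/119) × (6/57) × (45/57) × (19/57) × (49/57) ≈ 0.0114062
P(enhancement | x) = 0.078958 / 0.09394399 ≈ 0.8405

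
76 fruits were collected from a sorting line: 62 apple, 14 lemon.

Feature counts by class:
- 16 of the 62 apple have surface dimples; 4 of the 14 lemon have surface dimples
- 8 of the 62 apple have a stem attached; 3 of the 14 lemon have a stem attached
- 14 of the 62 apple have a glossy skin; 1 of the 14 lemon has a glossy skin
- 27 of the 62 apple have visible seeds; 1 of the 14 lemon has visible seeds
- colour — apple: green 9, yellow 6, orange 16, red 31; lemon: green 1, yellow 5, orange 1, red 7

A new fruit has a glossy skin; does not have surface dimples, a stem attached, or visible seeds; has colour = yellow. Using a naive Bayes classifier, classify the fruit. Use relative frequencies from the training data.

apple

apple: (62/76) × (46/62) × (54/62) × (14/62) × (35/62) × (6/62) ≈ 0.00650307
lemon: (14/76) × (10/14) × (11/14) × (1/14) × (13/14) × (5/14) ≈ 0.00244895
Highest score → apple.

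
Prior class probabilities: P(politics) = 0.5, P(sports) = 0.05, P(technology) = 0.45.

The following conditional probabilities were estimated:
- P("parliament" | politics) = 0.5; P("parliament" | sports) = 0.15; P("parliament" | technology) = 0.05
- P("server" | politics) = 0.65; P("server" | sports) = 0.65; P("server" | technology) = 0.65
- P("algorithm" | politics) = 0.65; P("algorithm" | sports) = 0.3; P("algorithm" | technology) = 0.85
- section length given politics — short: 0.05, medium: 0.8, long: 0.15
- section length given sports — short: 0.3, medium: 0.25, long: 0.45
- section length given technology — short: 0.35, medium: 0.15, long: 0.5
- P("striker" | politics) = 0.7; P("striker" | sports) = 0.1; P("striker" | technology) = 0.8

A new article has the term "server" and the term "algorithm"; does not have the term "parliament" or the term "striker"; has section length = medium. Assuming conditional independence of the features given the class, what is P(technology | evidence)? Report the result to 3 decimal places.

0.207

politics: 0.5 × (1−0.5) × 0.65 × 0.65 × 0.8 × (1−0.7) = 0.02535
sports: 0.05 × (1−0.15) × 0.65 × 0.3 × 0.25 × (1−0.1) = 0.0018646875
technology: 0.45 × (1−0.05) × 0.65 × 0.85 × 0.15 × (1−0.8) = 0.0070858125
P(technology | x) = 0.0070858125 / 0.0343005 ≈ 0.207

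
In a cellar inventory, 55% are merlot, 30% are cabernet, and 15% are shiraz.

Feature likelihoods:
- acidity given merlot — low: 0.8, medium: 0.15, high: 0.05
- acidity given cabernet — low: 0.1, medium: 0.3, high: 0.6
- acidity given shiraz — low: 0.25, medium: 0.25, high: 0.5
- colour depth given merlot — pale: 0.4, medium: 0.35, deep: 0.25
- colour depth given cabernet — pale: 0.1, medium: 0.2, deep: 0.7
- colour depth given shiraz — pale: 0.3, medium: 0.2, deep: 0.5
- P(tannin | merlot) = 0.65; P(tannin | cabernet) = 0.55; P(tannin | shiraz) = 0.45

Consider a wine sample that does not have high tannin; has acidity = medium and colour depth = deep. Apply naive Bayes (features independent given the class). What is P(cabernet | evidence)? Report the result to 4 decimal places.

merlot: 0.55 × 0.15 × 0.25 × (1−0.65) = 0.00721875
cabernet: 0.3 × 0.3 × 0.7 × (1−0.55) = 0.02835
shiraz: 0.15 × 0.25 × 0.5 × (1−0.45) = 0.0103125
P(cabernet | x) = 0.02835 / 0.04588125 ≈ 0.6179

0.6179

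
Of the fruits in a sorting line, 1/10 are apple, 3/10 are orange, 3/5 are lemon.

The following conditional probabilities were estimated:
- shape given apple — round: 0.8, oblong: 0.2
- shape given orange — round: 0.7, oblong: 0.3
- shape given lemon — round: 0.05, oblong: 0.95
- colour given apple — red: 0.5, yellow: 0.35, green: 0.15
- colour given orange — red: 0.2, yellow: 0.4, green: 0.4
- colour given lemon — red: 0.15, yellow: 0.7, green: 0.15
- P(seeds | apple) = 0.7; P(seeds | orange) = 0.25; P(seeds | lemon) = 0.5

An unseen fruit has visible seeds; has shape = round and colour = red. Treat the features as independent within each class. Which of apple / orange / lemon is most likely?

apple

apple: 0.1 × 0.8 × 0.5 × 0.7 = 0.028
orange: 0.3 × 0.7 × 0.2 × 0.25 = 0.0105
lemon: 0.6 × 0.05 × 0.15 × 0.5 = 0.00225
Highest score → apple.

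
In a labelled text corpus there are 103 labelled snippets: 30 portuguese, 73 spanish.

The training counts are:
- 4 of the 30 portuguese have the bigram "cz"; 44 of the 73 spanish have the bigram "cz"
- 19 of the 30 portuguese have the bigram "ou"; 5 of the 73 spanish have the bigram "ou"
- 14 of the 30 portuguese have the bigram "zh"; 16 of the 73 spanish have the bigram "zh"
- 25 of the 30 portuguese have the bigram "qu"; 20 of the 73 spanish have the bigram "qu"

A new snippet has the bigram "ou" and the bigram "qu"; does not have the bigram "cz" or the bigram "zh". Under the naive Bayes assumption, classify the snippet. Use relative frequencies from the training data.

portuguese: (30/103) × (26/30) × (19/30) × (16/30) × (25/30) ≈ 0.0710536
spanish: (73/103) × (29/73) × (5/73) × (57/73) × (20/73) ≈ 0.00412541
Highest score → portuguese.

portuguese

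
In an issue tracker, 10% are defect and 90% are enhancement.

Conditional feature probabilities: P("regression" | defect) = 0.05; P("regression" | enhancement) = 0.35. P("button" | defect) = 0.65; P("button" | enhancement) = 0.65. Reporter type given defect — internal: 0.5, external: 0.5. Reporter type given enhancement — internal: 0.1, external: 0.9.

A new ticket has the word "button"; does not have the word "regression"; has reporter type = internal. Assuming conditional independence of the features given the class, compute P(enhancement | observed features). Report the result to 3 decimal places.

0.552

defect: 0.1 × (1−0.05) × 0.65 × 0.5 = 0.030875
enhancement: 0.9 × (1−0.35) × 0.65 × 0.1 = 0.038025
P(enhancement | x) = 0.038025 / 0.0689 ≈ 0.552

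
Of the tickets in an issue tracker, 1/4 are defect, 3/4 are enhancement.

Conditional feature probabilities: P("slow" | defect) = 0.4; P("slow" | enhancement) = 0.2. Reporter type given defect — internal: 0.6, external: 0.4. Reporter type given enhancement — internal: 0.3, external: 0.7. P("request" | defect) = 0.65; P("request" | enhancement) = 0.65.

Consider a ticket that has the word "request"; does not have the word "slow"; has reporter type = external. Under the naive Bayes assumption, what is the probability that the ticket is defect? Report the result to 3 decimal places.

defect: 0.25 × (1−0.4) × 0.4 × 0.65 = 0.039
enhancement: 0.75 × (1−0.2) × 0.7 × 0.65 = 0.273
P(defect | x) = 0.039 / 0.312 ≈ 0.125

0.125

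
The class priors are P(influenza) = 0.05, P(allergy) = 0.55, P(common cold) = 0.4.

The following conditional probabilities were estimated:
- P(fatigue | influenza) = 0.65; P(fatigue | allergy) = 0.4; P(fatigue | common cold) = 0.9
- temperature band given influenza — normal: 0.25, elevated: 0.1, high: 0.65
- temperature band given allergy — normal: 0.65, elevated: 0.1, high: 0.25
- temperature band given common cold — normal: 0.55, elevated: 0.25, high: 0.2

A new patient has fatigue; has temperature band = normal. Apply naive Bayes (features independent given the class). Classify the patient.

influenza: 0.05 × 0.65 × 0.25 = 0.008125
allergy: 0.55 × 0.4 × 0.65 = 0.143
common cold: 0.4 × 0.9 × 0.55 = 0.198
Highest score → common cold.

common cold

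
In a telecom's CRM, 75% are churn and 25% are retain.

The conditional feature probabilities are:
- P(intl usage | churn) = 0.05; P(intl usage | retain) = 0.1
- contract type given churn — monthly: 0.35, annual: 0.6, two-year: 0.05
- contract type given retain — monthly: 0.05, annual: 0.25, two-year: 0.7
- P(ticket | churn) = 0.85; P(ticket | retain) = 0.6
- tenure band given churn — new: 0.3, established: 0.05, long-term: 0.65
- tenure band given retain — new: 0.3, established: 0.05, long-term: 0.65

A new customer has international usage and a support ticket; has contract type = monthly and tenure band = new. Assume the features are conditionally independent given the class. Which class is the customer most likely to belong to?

churn: 0.75 × 0.05 × 0.35 × 0.85 × 0.3 = 0.003346875
retain: 0.25 × 0.1 × 0.05 × 0.6 × 0.3 = 0.000225
Highest score → churn.

churn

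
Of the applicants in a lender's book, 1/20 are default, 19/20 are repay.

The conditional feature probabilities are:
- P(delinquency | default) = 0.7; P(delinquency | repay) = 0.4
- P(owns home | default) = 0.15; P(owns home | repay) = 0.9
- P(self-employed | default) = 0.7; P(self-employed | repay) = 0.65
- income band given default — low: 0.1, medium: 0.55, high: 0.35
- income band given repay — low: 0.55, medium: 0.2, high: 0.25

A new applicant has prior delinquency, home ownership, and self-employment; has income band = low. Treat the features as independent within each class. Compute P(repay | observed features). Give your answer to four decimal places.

0.9970

default: 0.05 × 0.7 × 0.15 × 0.7 × 0.1 = 0.0003675
repay: 0.95 × 0.4 × 0.9 × 0.65 × 0.55 = 0.122265
P(repay | x) = 0.122265 / 0.1226325 ≈ 0.9970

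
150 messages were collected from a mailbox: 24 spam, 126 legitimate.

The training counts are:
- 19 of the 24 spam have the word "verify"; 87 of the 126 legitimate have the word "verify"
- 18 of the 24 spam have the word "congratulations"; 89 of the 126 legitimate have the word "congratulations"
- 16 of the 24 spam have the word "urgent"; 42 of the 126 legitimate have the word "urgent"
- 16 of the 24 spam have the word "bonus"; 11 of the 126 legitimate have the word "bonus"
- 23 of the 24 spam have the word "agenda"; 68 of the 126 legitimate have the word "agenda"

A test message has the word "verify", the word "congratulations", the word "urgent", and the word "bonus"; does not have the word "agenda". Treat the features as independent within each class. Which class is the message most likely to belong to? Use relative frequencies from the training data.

legitimate

spam: (24/150) × (19/24) × (18/24) × (16/24) × (16/24) × (1/24) ≈ 0.00175926
legitimate: (126/150) × (87/126) × (89/126) × (42/126) × (11/126) × (58/126) ≈ 0.00548789
Highest score → legitimate.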